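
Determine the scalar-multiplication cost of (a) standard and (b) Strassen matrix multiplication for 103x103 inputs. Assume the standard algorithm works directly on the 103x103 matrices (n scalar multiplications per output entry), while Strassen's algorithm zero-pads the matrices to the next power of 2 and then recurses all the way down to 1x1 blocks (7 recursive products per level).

Matrix multiplication for 103x103 matrices:

Strassen's algorithm requires power-of-2 dimensions. Pad 103x103 to 128x128 (next power of 2).

Standard algorithm: 103^3 = 1092727 multiplications
Strassen's algorithm: 7^(log2(128)) = 7^7 = 823543 multiplications
Savings: 1092727 - 823543 = 269184 multiplications

Standard: 1092727 multiplications (103^3). Strassen: 823543 multiplications (7^7, after padding to 128x128). Strassen reduces 8 recursive multiplications to 7 at each level.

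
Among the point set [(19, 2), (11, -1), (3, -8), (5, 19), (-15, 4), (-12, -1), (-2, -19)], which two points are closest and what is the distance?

Computing all pairwise distances among 7 points:

d((19, 2), (11, -1)) = 8.544
d((19, 2), (3, -8)) = 18.868
d((19, 2), (5, 19)) = 22.0227
d((19, 2), (-15, 4)) = 34.0588
d((19, 2), (-12, -1)) = 31.1448
d((19, 2), (-2, -19)) = 29.6985
d((11, -1), (3, -8)) = 10.6301
d((11, -1), (5, 19)) = 20.8806
d((11, -1), (-15, 4)) = 26.4764
d((11, -1), (-12, -1)) = 23.0
d((11, -1), (-2, -19)) = 22.2036
d((3, -8), (5, 19)) = 27.074
d((3, -8), (-15, 4)) = 21.6333
d((3, -8), (-12, -1)) = 16.5529
d((3, -8), (-2, -19)) = 12.083
d((5, 19), (-15, 4)) = 25.0
d((5, 19), (-12, -1)) = 26.2488
d((5, 19), (-2, -19)) = 38.6394
d((-15, 4), (-12, -1)) = 5.831 <-- minimum
d((-15, 4), (-2, -19)) = 26.4197
d((-12, -1), (-2, -19)) = 20.5913

Closest pair: (-15, 4) and (-12, -1) with distance 5.831

The closest pair is (-15, 4) and (-12, -1) with Euclidean distance 5.831. For 7 points, brute-force pairwise comparison is shown above. For large n, the divide-and-conquer algorithm (sort by x, recurse on halves, check the dividing strip) achieves O(n log n).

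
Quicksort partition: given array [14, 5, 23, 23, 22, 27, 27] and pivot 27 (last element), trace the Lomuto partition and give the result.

Lomuto partition with pivot = 27:

Initial array: [14, 5, 23, 23, 22, 27, 27]

arr[0]=14 <= 27: swap with position 0, array becomes [14, 5, 23, 23, 22, 27, 27]
arr[1]=5 <= 27: swap with position 1, array becomes [14, 5, 23, 23, 22, 27, 27]
arr[2]=23 <= 27: swap with position 2, array becomes [14, 5, 23, 23, 22, 27, 27]
arr[3]=23 <= 27: swap with position 3, array becomes [14, 5, 23, 23, 22, 27, 27]
arr[4]=22 <= 27: swap with position 4, array becomes [14, 5, 23, 23, 22, 27, 27]
arr[5]=27 <= 27: swap with position 5, array becomes [14, 5, 23, 23, 22, 27, 27]

Place pivot at position 6: [14, 5, 23, 23, 22, 27, 27]
Pivot position: 6

After partitioning with pivot 27, the array becomes [14, 5, 23, 23, 22, 27, 27]. The pivot is placed at index 6. All elements to the left of the pivot are <= 27, and all elements to the right are > 27.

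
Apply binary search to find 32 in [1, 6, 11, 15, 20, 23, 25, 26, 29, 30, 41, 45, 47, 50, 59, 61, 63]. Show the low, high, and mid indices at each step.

Binary search for 32 in [1, 6, 11, 15, 20, 23, 25, 26, 29, 30, 41, 45, 47, 50, 59, 61, 63]:

lo=0, hi=16, mid=8, arr[mid]=29 -> 29 < 32, search right half
lo=9, hi=16, mid=12, arr[mid]=47 -> 47 > 32, search left half
lo=9, hi=11, mid=10, arr[mid]=41 -> 41 > 32, search left half
lo=9, hi=9, mid=9, arr[mid]=30 -> 30 < 32, search right half
lo=10 > hi=9, target 32 not found

Binary search determines that 32 is not in the array after 4 comparisons. The search space was exhausted without finding the target.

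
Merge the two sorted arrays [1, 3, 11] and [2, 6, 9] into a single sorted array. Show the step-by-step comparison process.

Merging process:

Compare 1 vs 2: take 1 from left. Merged: [1]
Compare 3 vs 2: take 2 from right. Merged: [1, 2]
Compare 3 vs 6: take 3 from left. Merged: [1, 2, 3]
Compare 11 vs 6: take 6 from right. Merged: [1, 2, 3, 6]
Compare 11 vs 9: take 9 from right. Merged: [1, 2, 3, 6, 9]
Append remaining from left: [11]. Merged: [1, 2, 3, 6, 9, 11]

Final merged array: [1, 2, 3, 6, 9, 11]
Total comparisons: 5

The merged array is [1, 2, 3, 6, 9, 11], requiring 5 comparisons. The merge step runs in O(n) time where n is the total number of elements.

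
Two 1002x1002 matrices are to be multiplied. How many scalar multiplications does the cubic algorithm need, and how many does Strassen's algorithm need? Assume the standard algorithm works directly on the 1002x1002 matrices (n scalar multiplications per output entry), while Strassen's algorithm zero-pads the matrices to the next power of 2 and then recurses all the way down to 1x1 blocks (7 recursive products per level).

Matrix multiplication for 1002x1002 matrices:

Strassen's algorithm requires power-of-2 dimensions. Pad 1002x1002 to 1024x1024 (next power of 2).

Standard algorithm: 1002^3 = 1006012008 multiplications
Strassen's algorithm: 7^(log2(1024)) = 7^10 = 282475249 multiplications
Savings: 1006012008 - 282475249 = 723536759 multiplications

Standard: 1006012008 multiplications (1002^3). Strassen: 282475249 multiplications (7^10, after padding to 1024x1024). Strassen reduces 8 recursive multiplications to 7 at each level.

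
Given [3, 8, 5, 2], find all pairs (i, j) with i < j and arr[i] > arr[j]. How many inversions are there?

Finding inversions in [3, 8, 5, 2]:

(0, 3): arr[0]=3 > arr[3]=2
(1, 2): arr[1]=8 > arr[2]=5
(1, 3): arr[1]=8 > arr[3]=2
(2, 3): arr[2]=5 > arr[3]=2

Total inversions: 4

The array has 4 inversion(s): (0,3), (1,2), (1,3), (2,3). Each pair (i,j) satisfies i < j and arr[i] > arr[j].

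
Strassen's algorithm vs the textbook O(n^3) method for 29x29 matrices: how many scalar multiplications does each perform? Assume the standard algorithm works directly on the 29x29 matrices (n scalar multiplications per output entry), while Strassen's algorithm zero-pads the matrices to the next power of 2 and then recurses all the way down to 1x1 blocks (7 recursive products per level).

Matrix multiplication for 29x29 matrices:

Strassen's algorithm requires power-of-2 dimensions. Pad 29x29 to 32x32 (next power of 2).

Standard algorithm: 29^3 = 24389 multiplications
Strassen's algorithm: 7^(log2(32)) = 7^5 = 16807 multiplications
Savings: 24389 - 16807 = 7582 multiplications

Standard: 24389 multiplications (29^3). Strassen: 16807 multiplications (7^5, after padding to 32x32). Strassen reduces 8 recursive multiplications to 7 at each level.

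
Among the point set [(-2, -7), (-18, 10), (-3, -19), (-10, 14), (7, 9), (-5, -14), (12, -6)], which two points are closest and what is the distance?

Computing all pairwise distances among 7 points:

d((-2, -7), (-18, 10)) = 23.3452
d((-2, -7), (-3, -19)) = 12.0416
d((-2, -7), (-10, 14)) = 22.4722
d((-2, -7), (7, 9)) = 18.3576
d((-2, -7), (-5, -14)) = 7.6158
d((-2, -7), (12, -6)) = 14.0357
d((-18, 10), (-3, -19)) = 32.6497
d((-18, 10), (-10, 14)) = 8.9443
d((-18, 10), (7, 9)) = 25.02
d((-18, 10), (-5, -14)) = 27.2947
d((-18, 10), (12, -6)) = 34.0
d((-3, -19), (-10, 14)) = 33.7343
d((-3, -19), (7, 9)) = 29.7321
d((-3, -19), (-5, -14)) = 5.3852 <-- minimum
d((-3, -19), (12, -6)) = 19.8494
d((-10, 14), (7, 9)) = 17.72
d((-10, 14), (-5, -14)) = 28.4429
d((-10, 14), (12, -6)) = 29.7321
d((7, 9), (-5, -14)) = 25.9422
d((7, 9), (12, -6)) = 15.8114
d((-5, -14), (12, -6)) = 18.7883

Closest pair: (-3, -19) and (-5, -14) with distance 5.3852

The closest pair is (-3, -19) and (-5, -14) with Euclidean distance 5.3852. For 7 points, brute-force pairwise comparison is shown above. For large n, the divide-and-conquer algorithm (sort by x, recurse on halves, check the dividing strip) achieves O(n log n).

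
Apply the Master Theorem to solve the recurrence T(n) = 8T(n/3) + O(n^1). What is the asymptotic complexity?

Master Theorem for T(n) = 8T(n/3) + O(n^1):

a = 8, b = 3, c = 1
log_b(a) = log_3(8) = 1.8928

Case 1: c = 1 < log_3(8) = 1.8928
T(n) = O(n^(log_3 8))

For T(n) = 8T(n/3) + O(n^1): log_3(8) = 1.8928. This is Case 1 of the Master Theorem (c < log_b(a), work dominated by leaves), giving O(n^(log_3 8)).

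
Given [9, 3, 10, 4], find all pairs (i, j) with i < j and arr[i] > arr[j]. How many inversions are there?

Finding inversions in [9, 3, 10, 4]:

(0, 1): arr[0]=9 > arr[1]=3
(0, 3): arr[0]=9 > arr[3]=4
(2, 3): arr[2]=10 > arr[3]=4

Total inversions: 3

The array has 3 inversion(s): (0,1), (0,3), (2,3). Each pair (i,j) satisfies i < j and arr[i] > arr[j].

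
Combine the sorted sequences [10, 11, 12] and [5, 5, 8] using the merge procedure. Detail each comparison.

Merging process:

Compare 10 vs 5: take 5 from right. Merged: [5]
Compare 10 vs 5: take 5 from right. Merged: [5, 5]
Compare 10 vs 8: take 8 from right. Merged: [5, 5, 8]
Append remaining from left: [10, 11, 12]. Merged: [5, 5, 8, 10, 11, 12]

Final merged array: [5, 5, 8, 10, 11, 12]
Total comparisons: 3

The merged array is [5, 5, 8, 10, 11, 12], requiring 3 comparisons. The merge step runs in O(n) time where n is the total number of elements.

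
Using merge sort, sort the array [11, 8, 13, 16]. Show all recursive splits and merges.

Merge sort trace:

Split: [11, 8, 13, 16] -> [11, 8] and [13, 16]
  Split: [11, 8] -> [11] and [8]
  Merge: [11] + [8] -> [8, 11]
  Split: [13, 16] -> [13] and [16]
  Merge: [13] + [16] -> [13, 16]
Merge: [8, 11] + [13, 16] -> [8, 11, 13, 16]

Final sorted array: [8, 11, 13, 16]

The merge sort proceeds by recursively splitting the array and merging sorted halves.
After all merges, the sorted array is [8, 11, 13, 16].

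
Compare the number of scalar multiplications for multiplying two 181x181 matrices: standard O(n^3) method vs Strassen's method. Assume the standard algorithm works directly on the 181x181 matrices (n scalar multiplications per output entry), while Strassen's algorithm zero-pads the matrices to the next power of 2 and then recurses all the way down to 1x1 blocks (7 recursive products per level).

Matrix multiplication for 181x181 matrices:

Strassen's algorithm requires power-of-2 dimensions. Pad 181x181 to 256x256 (next power of 2).

Standard algorithm: 181^3 = 5929741 multiplications
Strassen's algorithm: 7^(log2(256)) = 7^8 = 5764801 multiplications
Savings: 5929741 - 5764801 = 164940 multiplications

Standard: 5929741 multiplications (181^3). Strassen: 5764801 multiplications (7^8, after padding to 256x256). Strassen reduces 8 recursive multiplications to 7 at each level.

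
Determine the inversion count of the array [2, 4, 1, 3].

Finding inversions in [2, 4, 1, 3]:

(0, 2): arr[0]=2 > arr[2]=1
(1, 2): arr[1]=4 > arr[2]=1
(1, 3): arr[1]=4 > arr[3]=3

Total inversions: 3

The array has 3 inversion(s): (0,2), (1,2), (1,3). Each pair (i,j) satisfies i < j and arr[i] > arr[j].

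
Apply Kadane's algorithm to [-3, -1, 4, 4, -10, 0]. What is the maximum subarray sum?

Using Kadane's algorithm on [-3, -1, 4, 4, -10, 0]:

Scanning through the array:
Position 1 (value -1): max_ending_here = -1, max_so_far = -1
Position 2 (value 4): max_ending_here = 4, max_so_far = 4
Position 3 (value 4): max_ending_here = 8, max_so_far = 8
Position 4 (value -10): max_ending_here = -2, max_so_far = 8
Position 5 (value 0): max_ending_here = 0, max_so_far = 8

Maximum subarray: [4, 4]
Maximum sum: 8

The maximum subarray is [4, 4] with sum 8. This subarray runs from index 2 to index 3.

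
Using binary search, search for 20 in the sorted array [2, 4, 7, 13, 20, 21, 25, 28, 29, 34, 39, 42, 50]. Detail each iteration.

Binary search for 20 in [2, 4, 7, 13, 20, 21, 25, 28, 29, 34, 39, 42, 50]:

lo=0, hi=12, mid=6, arr[mid]=25 -> 25 > 20, search left half
lo=0, hi=5, mid=2, arr[mid]=7 -> 7 < 20, search right half
lo=3, hi=5, mid=4, arr[mid]=20 -> Found target at index 4!

Binary search finds 20 at index 4 after 3 comparisons. The search repeatedly halves the search space by comparing with the middle element.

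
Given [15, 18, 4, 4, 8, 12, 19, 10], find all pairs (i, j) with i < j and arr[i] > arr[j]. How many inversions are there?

Finding inversions in [15, 18, 4, 4, 8, 12, 19, 10]:

(0, 2): arr[0]=15 > arr[2]=4
(0, 3): arr[0]=15 > arr[3]=4
(0, 4): arr[0]=15 > arr[4]=8
(0, 5): arr[0]=15 > arr[5]=12
(0, 7): arr[0]=15 > arr[7]=10
(1, 2): arr[1]=18 > arr[2]=4
(1, 3): arr[1]=18 > arr[3]=4
(1, 4): arr[1]=18 > arr[4]=8
(1, 5): arr[1]=18 > arr[5]=12
(1, 7): arr[1]=18 > arr[7]=10
(5, 7): arr[5]=12 > arr[7]=10
(6, 7): arr[6]=19 > arr[7]=10

Total inversions: 12

The array has 12 inversion(s): (0,2), (0,3), (0,4), (0,5), (0,7), (1,2), (1,3), (1,4), (1,5), (1,7), (5,7), (6,7). Each pair (i,j) satisfies i < j and arr[i] > arr[j].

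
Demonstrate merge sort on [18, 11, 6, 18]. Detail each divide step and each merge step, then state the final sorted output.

Merge sort trace:

Split: [18, 11, 6, 18] -> [18, 11] and [6, 18]
  Split: [18, 11] -> [18] and [11]
  Merge: [18] + [11] -> [11, 18]
  Split: [6, 18] -> [6] and [18]
  Merge: [6] + [18] -> [6, 18]
Merge: [11, 18] + [6, 18] -> [6, 11, 18, 18]

Final sorted array: [6, 11, 18, 18]

The merge sort proceeds by recursively splitting the array and merging sorted halves.
After all merges, the sorted array is [6, 11, 18, 18].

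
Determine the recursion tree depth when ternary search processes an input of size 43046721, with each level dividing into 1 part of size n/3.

For divide and conquer with division factor 3:

Problem sizes at each level:
Level 0: 43046721
Level 1: 14348907
Level 2: 4782969
Level 3: 1594323
Level 4: 531441
Level 5: 177147
Level 6: 59049
Level 7: 19683
Level 8: 6561
Level 9: 2187
Level 10: 729
Level 11: 243
Level 12: 81
Level 13: 27
Level 14: 9
Level 15: 3
Level 16: 1

The root is level 0 and the size-1 base case is level 16 (the tree spans levels 0 through 16, i.e. 17 levels counting the root), so the depth is the number of divisions: log_3(43046721) = 16

The recursion tree depth is log_3(43046721) = 16. At each level, the problem size is divided by 3, so it takes 16 divisions to reduce to a base case of size 1. The algorithm makes 1 recursive call at each level.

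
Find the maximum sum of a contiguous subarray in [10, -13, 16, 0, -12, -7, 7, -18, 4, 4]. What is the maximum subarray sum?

Using Kadane's algorithm on [10, -13, 16, 0, -12, -7, 7, -18, 4, 4]:

Scanning through the array:
Position 1 (value -13): max_ending_here = -3, max_so_far = 10
Position 2 (value 16): max_ending_here = 16, max_so_far = 16
Position 3 (value 0): max_ending_here = 16, max_so_far = 16
Position 4 (value -12): max_ending_here = 4, max_so_far = 16
Position 5 (value -7): max_ending_here = -3, max_so_far = 16
Position 6 (value 7): max_ending_here = 7, max_so_far = 16
Position 7 (value -18): max_ending_here = -11, max_so_far = 16
Position 8 (value 4): max_ending_here = 4, max_so_far = 16
Position 9 (value 4): max_ending_here = 8, max_so_far = 16

Maximum subarray: [16]
Maximum sum: 16

The maximum subarray is [16] with sum 16. This subarray runs from index 2 to index 2.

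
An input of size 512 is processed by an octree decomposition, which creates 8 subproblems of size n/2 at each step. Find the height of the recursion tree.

For divide and conquer with division factor 2:

Problem sizes at each level:
Level 0: 512
Level 1: 256
Level 2: 128
Level 3: 64
Level 4: 32
Level 5: 16
Level 6: 8
Level 7: 4
Level 8: 2
Level 9: 1

The root is level 0 and the size-1 base case is level 9 (the tree spans levels 0 through 9, i.e. 10 levels counting the root), so the depth is the number of divisions: log_2(512) = 9

The recursion tree depth is log_2(512) = 9. At each level, the problem size is divided by 2, so it takes 9 divisions to reduce to a base case of size 1. The algorithm makes 8 recursive calls at each level.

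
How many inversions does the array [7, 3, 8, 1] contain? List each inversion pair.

Finding inversions in [7, 3, 8, 1]:

(0, 1): arr[0]=7 > arr[1]=3
(0, 3): arr[0]=7 > arr[3]=1
(1, 3): arr[1]=3 > arr[3]=1
(2, 3): arr[2]=8 > arr[3]=1

Total inversions: 4

The array has 4 inversion(s): (0,1), (0,3), (1,3), (2,3). Each pair (i,j) satisfies i < j and arr[i] > arr[j].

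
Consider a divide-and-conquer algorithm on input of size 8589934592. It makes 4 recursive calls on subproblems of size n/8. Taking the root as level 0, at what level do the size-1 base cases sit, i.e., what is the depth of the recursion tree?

For divide and conquer with division factor 8:

Problem sizes at each level:
Level 0: 8589934592
Level 1: 1073741824
Level 2: 134217728
Level 3: 16777216
Level 4: 2097152
Level 5: 262144
Level 6: 32768
Level 7: 4096
Level 8: 512
Level 9: 64
Level 10: 8
Level 11: 1

The root is level 0 and the size-1 base case is level 11 (the tree spans levels 0 through 11, i.e. 12 levels counting the root), so the depth is the number of divisions: log_8(8589934592) = 11

The recursion tree depth is log_8(8589934592) = 11. At each level, the problem size is divided by 8, so it takes 11 divisions to reduce to a base case of size 1. The algorithm makes 4 recursive calls at each level.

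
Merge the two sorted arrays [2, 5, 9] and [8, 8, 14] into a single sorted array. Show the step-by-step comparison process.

Merging process:

Compare 2 vs 8: take 2 from left. Merged: [2]
Compare 5 vs 8: take 5 from left. Merged: [2, 5]
Compare 9 vs 8: take 8 from right. Merged: [2, 5, 8]
Compare 9 vs 8: take 8 from right. Merged: [2, 5, 8, 8]
Compare 9 vs 14: take 9 from left. Merged: [2, 5, 8, 8, 9]
Append remaining from right: [14]. Merged: [2, 5, 8, 8, 9, 14]

Final merged array: [2, 5, 8, 8, 9, 14]
Total comparisons: 5

The merged array is [2, 5, 8, 8, 9, 14], requiring 5 comparisons. The merge step runs in O(n) time where n is the total number of elements.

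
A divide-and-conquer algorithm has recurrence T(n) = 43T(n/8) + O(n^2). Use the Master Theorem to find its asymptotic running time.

Master Theorem for T(n) = 43T(n/8) + O(n^2):

a = 43, b = 8, c = 2
log_b(a) = log_8(43) = 1.8088

Case 3: c = 2 > log_8(43) = 1.8088
T(n) = O(n^2) = O(n^2)

For T(n) = 43T(n/8) + O(n^2): log_8(43) = 1.8088. This is Case 3 of the Master Theorem (c > log_b(a), work dominated by root), giving O(n^2).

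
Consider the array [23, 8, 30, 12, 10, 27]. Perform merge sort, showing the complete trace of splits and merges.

Merge sort trace:

Split: [23, 8, 30, 12, 10, 27] -> [23, 8, 30] and [12, 10, 27]
  Split: [23, 8, 30] -> [23] and [8, 30]
    Split: [8, 30] -> [8] and [30]
    Merge: [8] + [30] -> [8, 30]
  Merge: [23] + [8, 30] -> [8, 23, 30]
  Split: [12, 10, 27] -> [12] and [10, 27]
    Split: [10, 27] -> [10] and [27]
    Merge: [10] + [27] -> [10, 27]
  Merge: [12] + [10, 27] -> [10, 12, 27]
Merge: [8, 23, 30] + [10, 12, 27] -> [8, 10, 12, 23, 27, 30]

Final sorted array: [8, 10, 12, 23, 27, 30]

The merge sort proceeds by recursively splitting the array and merging sorted halves.
After all merges, the sorted array is [8, 10, 12, 23, 27, 30].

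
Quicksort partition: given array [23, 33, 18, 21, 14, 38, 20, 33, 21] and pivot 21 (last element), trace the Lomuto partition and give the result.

Lomuto partition with pivot = 21:

Initial array: [23, 33, 18, 21, 14, 38, 20, 33, 21]

arr[0]=23 > 21: no swap
arr[1]=33 > 21: no swap
arr[2]=18 <= 21: swap with position 0, array becomes [18, 33, 23, 21, 14, 38, 20, 33, 21]
arr[3]=21 <= 21: swap with position 1, array becomes [18, 21, 23, 33, 14, 38, 20, 33, 21]
arr[4]=14 <= 21: swap with position 2, array becomes [18, 21, 14, 33, 23, 38, 20, 33, 21]
arr[5]=38 > 21: no swap
arr[6]=20 <= 21: swap with position 3, array becomes [18, 21, 14, 20, 23, 38, 33, 33, 21]
arr[7]=33 > 21: no swap

Place pivot at position 4: [18, 21, 14, 20, 21, 38, 33, 33, 23]
Pivot position: 4

After partitioning with pivot 21, the array becomes [18, 21, 14, 20, 21, 38, 33, 33, 23]. The pivot is placed at index 4. All elements to the left of the pivot are <= 21, and all elements to the right are > 21.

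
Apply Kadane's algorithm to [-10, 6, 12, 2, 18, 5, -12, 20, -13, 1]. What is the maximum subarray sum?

Using Kadane's algorithm on [-10, 6, 12, 2, 18, 5, -12, 20, -13, 1]:

Scanning through the array:
Position 1 (value 6): max_ending_here = 6, max_so_far = 6
Position 2 (value 12): max_ending_here = 18, max_so_far = 18
Position 3 (value 2): max_ending_here = 20, max_so_far = 20
Position 4 (value 18): max_ending_here = 38, max_so_far = 38
Position 5 (value 5): max_ending_here = 43, max_so_far = 43
Position 6 (value -12): max_ending_here = 31, max_so_far = 43
Position 7 (value 20): max_ending_here = 51, max_so_far = 51
Position 8 (value -13): max_ending_here = 38, max_so_far = 51
Position 9 (value 1): max_ending_here = 39, max_so_far = 51

Maximum subarray: [6, 12, 2, 18, 5, -12, 20]
Maximum sum: 51

The maximum subarray is [6, 12, 2, 18, 5, -12, 20] with sum 51. This subarray runs from index 1 to index 7.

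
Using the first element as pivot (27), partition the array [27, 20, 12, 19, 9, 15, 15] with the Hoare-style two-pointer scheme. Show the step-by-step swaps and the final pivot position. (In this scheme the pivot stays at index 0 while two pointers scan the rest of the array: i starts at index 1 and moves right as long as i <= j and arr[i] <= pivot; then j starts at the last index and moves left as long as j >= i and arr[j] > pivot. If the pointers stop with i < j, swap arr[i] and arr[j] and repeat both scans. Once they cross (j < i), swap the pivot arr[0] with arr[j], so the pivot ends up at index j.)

Hoare-style two-pointer partition with pivot = 27:

Initial array: [27, 20, 12, 19, 9, 15, 15]

Pointers start at i = 1, j = 6.
i ends at 7, j ends at 6: the pointers have crossed (j < i), so scanning stops.

Swap pivot arr[0] with arr[6] to place pivot at position 6: [15, 20, 12, 19, 9, 15, 27]
Pivot position: 6

After partitioning with pivot 27, the array becomes [15, 20, 12, 19, 9, 15, 27]. The pivot is placed at index 6. All elements to the left of the pivot are <= 27, and all elements to the right are > 27.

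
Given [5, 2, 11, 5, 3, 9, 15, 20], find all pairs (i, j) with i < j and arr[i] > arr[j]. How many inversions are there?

Finding inversions in [5, 2, 11, 5, 3, 9, 15, 20]:

(0, 1): arr[0]=5 > arr[1]=2
(0, 4): arr[0]=5 > arr[4]=3
(2, 3): arr[2]=11 > arr[3]=5
(2, 4): arr[2]=11 > arr[4]=3
(2, 5): arr[2]=11 > arr[5]=9
(3, 4): arr[3]=5 > arr[4]=3

Total inversions: 6

The array has 6 inversion(s): (0,1), (0,4), (2,3), (2,4), (2,5), (3,4). Each pair (i,j) satisfies i < j and arr[i] > arr[j].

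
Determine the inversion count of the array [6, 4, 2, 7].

Finding inversions in [6, 4, 2, 7]:

(0, 1): arr[0]=6 > arr[1]=4
(0, 2): arr[0]=6 > arr[2]=2
(1, 2): arr[1]=4 > arr[2]=2

Total inversions: 3

The array has 3 inversion(s): (0,1), (0,2), (1,2). Each pair (i,j) satisfies i < j and arr[i] > arr[j].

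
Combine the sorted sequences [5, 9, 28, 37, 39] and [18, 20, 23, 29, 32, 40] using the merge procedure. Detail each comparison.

Merging process:

Compare 5 vs 18: take 5 from left. Merged: [5]
Compare 9 vs 18: take 9 from left. Merged: [5, 9]
Compare 28 vs 18: take 18 from right. Merged: [5, 9, 18]
Compare 28 vs 20: take 20 from right. Merged: [5, 9, 18, 20]
Compare 28 vs 23: take 23 from right. Merged: [5, 9, 18, 20, 23]
Compare 28 vs 29: take 28 from left. Merged: [5, 9, 18, 20, 23, 28]
Compare 37 vs 29: take 29 from right. Merged: [5, 9, 18, 20, 23, 28, 29]
Compare 37 vs 32: take 32 from right. Merged: [5, 9, 18, 20, 23, 28, 29, 32]
Compare 37 vs 40: take 37 from left. Merged: [5, 9, 18, 20, 23, 28, 29, 32, 37]
Compare 39 vs 40: take 39 from left. Merged: [5, 9, 18, 20, 23, 28, 29, 32, 37, 39]
Append remaining from right: [40]. Merged: [5, 9, 18, 20, 23, 28, 29, 32, 37, 39, 40]

Final merged array: [5, 9, 18, 20, 23, 28, 29, 32, 37, 39, 40]
Total comparisons: 10

The merged array is [5, 9, 18, 20, 23, 28, 29, 32, 37, 39, 40], requiring 10 comparisons. The merge step runs in O(n) time where n is the total number of elements.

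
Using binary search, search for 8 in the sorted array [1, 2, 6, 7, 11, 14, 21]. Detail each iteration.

Binary search for 8 in [1, 2, 6, 7, 11, 14, 21]:

lo=0, hi=6, mid=3, arr[mid]=7 -> 7 < 8, search right half
lo=4, hi=6, mid=5, arr[mid]=14 -> 14 > 8, search left half
lo=4, hi=4, mid=4, arr[mid]=11 -> 11 > 8, search left half
lo=4 > hi=3, target 8 not found

Binary search determines that 8 is not in the array after 3 comparisons. The search space was exhausted without finding the target.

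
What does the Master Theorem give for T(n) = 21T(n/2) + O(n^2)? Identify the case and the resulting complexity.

Master Theorem for T(n) = 21T(n/2) + O(n^2):

a = 21, b = 2, c = 2
log_b(a) = log_2(21) = 4.3923

Case 1: c = 2 < log_2(21) = 4.3923
T(n) = O(n^(log_2 21))

For T(n) = 21T(n/2) + O(n^2): log_2(21) = 4.3923. This is Case 1 of the Master Theorem (c < log_b(a), work dominated by leaves), giving O(n^(log_2 21)).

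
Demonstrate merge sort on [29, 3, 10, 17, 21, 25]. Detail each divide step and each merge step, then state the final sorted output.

Merge sort trace:

Split: [29, 3, 10, 17, 21, 25] -> [29, 3, 10] and [17, 21, 25]
  Split: [29, 3, 10] -> [29] and [3, 10]
    Split: [3, 10] -> [3] and [10]
    Merge: [3] + [10] -> [3, 10]
  Merge: [29] + [3, 10] -> [3, 10, 29]
  Split: [17, 21, 25] -> [17] and [21, 25]
    Split: [21, 25] -> [21] and [25]
    Merge: [21] + [25] -> [21, 25]
  Merge: [17] + [21, 25] -> [17, 21, 25]
Merge: [3, 10, 29] + [17, 21, 25] -> [3, 10, 17, 21, 25, 29]

Final sorted array: [3, 10, 17, 21, 25, 29]

The merge sort proceeds by recursively splitting the array and merging sorted halves.
After all merges, the sorted array is [3, 10, 17, 21, 25, 29].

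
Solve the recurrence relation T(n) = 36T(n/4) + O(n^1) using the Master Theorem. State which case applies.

Master Theorem for T(n) = 36T(n/4) + O(n^1):

a = 36, b = 4, c = 1
log_b(a) = log_4(36) = 2.5850

Case 1: c = 1 < log_4(36) = 2.5850
T(n) = O(n^(log_4 36))

For T(n) = 36T(n/4) + O(n^1): log_4(36) = 2.5850. This is Case 1 of the Master Theorem (c < log_b(a), work dominated by leaves), giving O(n^(log_4 36)).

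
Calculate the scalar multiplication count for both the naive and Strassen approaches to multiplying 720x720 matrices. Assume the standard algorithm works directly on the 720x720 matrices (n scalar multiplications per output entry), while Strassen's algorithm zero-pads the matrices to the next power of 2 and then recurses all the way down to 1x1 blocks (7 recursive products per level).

Matrix multiplication for 720x720 matrices:

Strassen's algorithm requires power-of-2 dimensions. Pad 720x720 to 1024x1024 (next power of 2).

Standard algorithm: 720^3 = 373248000 multiplications
Strassen's algorithm: 7^(log2(1024)) = 7^10 = 282475249 multiplications
Savings: 373248000 - 282475249 = 90772751 multiplications

Standard: 373248000 multiplications (720^3). Strassen: 282475249 multiplications (7^10, after padding to 1024x1024). Strassen reduces 8 recursive multiplications to 7 at each level.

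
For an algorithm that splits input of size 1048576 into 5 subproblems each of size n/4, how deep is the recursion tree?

For divide and conquer with division factor 4:

Problem sizes at each level:
Level 0: 1048576
Level 1: 262144
Level 2: 65536
Level 3: 16384
Level 4: 4096
Level 5: 1024
Level 6: 256
Level 7: 64
Level 8: 16
Level 9: 4
Level 10: 1

The root is level 0 and the size-1 base case is level 10 (the tree spans levels 0 through 10, i.e. 11 levels counting the root), so the depth is the number of divisions: log_4(1048576) = 10

The recursion tree depth is log_4(1048576) = 10. At each level, the problem size is divided by 4, so it takes 10 divisions to reduce to a base case of size 1. The algorithm makes 5 recursive calls at each level.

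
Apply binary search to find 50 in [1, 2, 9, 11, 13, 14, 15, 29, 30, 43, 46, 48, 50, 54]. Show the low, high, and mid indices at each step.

Binary search for 50 in [1, 2, 9, 11, 13, 14, 15, 29, 30, 43, 46, 48, 50, 54]:

lo=0, hi=13, mid=6, arr[mid]=15 -> 15 < 50, search right half
lo=7, hi=13, mid=10, arr[mid]=46 -> 46 < 50, search right half
lo=11, hi=13, mid=12, arr[mid]=50 -> Found target at index 12!

Binary search finds 50 at index 12 after 3 comparisons. The search repeatedly halves the search space by comparing with the middle element.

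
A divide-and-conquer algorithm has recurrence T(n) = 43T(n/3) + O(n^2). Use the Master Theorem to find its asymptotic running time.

Master Theorem for T(n) = 43T(n/3) + O(n^2):

a = 43, b = 3, c = 2
log_b(a) = log_3(43) = 3.4236

Case 1: c = 2 < log_3(43) = 3.4236
T(n) = O(n^(log_3 43))

For T(n) = 43T(n/3) + O(n^2): log_3(43) = 3.4236. This is Case 1 of the Master Theorem (c < log_b(a), work dominated by leaves), giving O(n^(log_3 43)).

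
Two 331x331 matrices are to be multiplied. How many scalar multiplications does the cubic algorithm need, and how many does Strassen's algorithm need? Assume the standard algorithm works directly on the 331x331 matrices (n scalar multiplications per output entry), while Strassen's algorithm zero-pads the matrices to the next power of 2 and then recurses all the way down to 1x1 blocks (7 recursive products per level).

Matrix multiplication for 331x331 matrices:

Strassen's algorithm requires power-of-2 dimensions. Pad 331x331 to 512x512 (next power of 2).

Standard algorithm: 331^3 = 36264691 multiplications
Strassen's algorithm: 7^(log2(512)) = 7^9 = 40353607 multiplications
Difference: 36264691 - 40353607 = -4088916 (Strassen uses MORE here due to padding overhead — for small or just-over-power-of-2 n, padding can outweigh the per-level savings)

Standard: 36264691 multiplications (331^3). Strassen: 40353607 multiplications (7^9, after padding to 512x512). Strassen reduces 8 recursive multiplications to 7 at each level.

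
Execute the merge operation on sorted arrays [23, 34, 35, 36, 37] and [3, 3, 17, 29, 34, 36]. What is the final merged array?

Merging process:

Compare 23 vs 3: take 3 from right. Merged: [3]
Compare 23 vs 3: take 3 from right. Merged: [3, 3]
Compare 23 vs 17: take 17 from right. Merged: [3, 3, 17]
Compare 23 vs 29: take 23 from left. Merged: [3, 3, 17, 23]
Compare 34 vs 29: take 29 from right. Merged: [3, 3, 17, 23, 29]
Compare 34 vs 34: take 34 from left. Merged: [3, 3, 17, 23, 29, 34]
Compare 35 vs 34: take 34 from right. Merged: [3, 3, 17, 23, 29, 34, 34]
Compare 35 vs 36: take 35 from left. Merged: [3, 3, 17, 23, 29, 34, 34, 35]
Compare 36 vs 36: take 36 from left. Merged: [3, 3, 17, 23, 29, 34, 34, 35, 36]
Compare 37 vs 36: take 36 from right. Merged: [3, 3, 17, 23, 29, 34, 34, 35, 36, 36]
Append remaining from left: [37]. Merged: [3, 3, 17, 23, 29, 34, 34, 35, 36, 36, 37]

Final merged array: [3, 3, 17, 23, 29, 34, 34, 35, 36, 36, 37]
Total comparisons: 10

The merged array is [3, 3, 17, 23, 29, 34, 34, 35, 36, 36, 37], requiring 10 comparisons. The merge step runs in O(n) time where n is the total number of elements.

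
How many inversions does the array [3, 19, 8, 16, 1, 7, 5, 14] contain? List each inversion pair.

Finding inversions in [3, 19, 8, 16, 1, 7, 5, 14]:

(0, 4): arr[0]=3 > arr[4]=1
(1, 2): arr[1]=19 > arr[2]=8
(1, 3): arr[1]=19 > arr[3]=16
(1, 4): arr[1]=19 > arr[4]=1
(1, 5): arr[1]=19 > arr[5]=7
(1, 6): arr[1]=19 > arr[6]=5
(1, 7): arr[1]=19 > arr[7]=14
(2, 4): arr[2]=8 > arr[4]=1
(2, 5): arr[2]=8 > arr[5]=7
(2, 6): arr[2]=8 > arr[6]=5
(3, 4): arr[3]=16 > arr[4]=1
(3, 5): arr[3]=16 > arr[5]=7
(3, 6): arr[3]=16 > arr[6]=5
(3, 7): arr[3]=16 > arr[7]=14
(5, 6): arr[5]=7 > arr[6]=5

Total inversions: 15

The array has 15 inversion(s): (0,4), (1,2), (1,3), (1,4), (1,5), (1,6), (1,7), (2,4), (2,5), (2,6), (3,4), (3,5), (3,6), (3,7), (5,6). Each pair (i,j) satisfies i < j and arr[i] > arr[j].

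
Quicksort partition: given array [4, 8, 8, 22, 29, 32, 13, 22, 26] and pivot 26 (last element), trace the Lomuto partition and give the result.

Lomuto partition with pivot = 26:

Initial array: [4, 8, 8, 22, 29, 32, 13, 22, 26]

arr[0]=4 <= 26: swap with position 0, array becomes [4, 8, 8, 22, 29, 32, 13, 22, 26]
arr[1]=8 <= 26: swap with position 1, array becomes [4, 8, 8, 22, 29, 32, 13, 22, 26]
arr[2]=8 <= 26: swap with position 2, array becomes [4, 8, 8, 22, 29, 32, 13, 22, 26]
arr[3]=22 <= 26: swap with position 3, array becomes [4, 8, 8, 22, 29, 32, 13, 22, 26]
arr[4]=29 > 26: no swap
arr[5]=32 > 26: no swap
arr[6]=13 <= 26: swap with position 4, array becomes [4, 8, 8, 22, 13, 32, 29, 22, 26]
arr[7]=22 <= 26: swap with position 5, array becomes [4, 8, 8, 22, 13, 22, 29, 32, 26]

Place pivot at position 6: [4, 8, 8, 22, 13, 22, 26, 32, 29]
Pivot position: 6

After partitioning with pivot 26, the array becomes [4, 8, 8, 22, 13, 22, 26, 32, 29]. The pivot is placed at index 6. All elements to the left of the pivot are <= 26, and all elements to the right are > 26.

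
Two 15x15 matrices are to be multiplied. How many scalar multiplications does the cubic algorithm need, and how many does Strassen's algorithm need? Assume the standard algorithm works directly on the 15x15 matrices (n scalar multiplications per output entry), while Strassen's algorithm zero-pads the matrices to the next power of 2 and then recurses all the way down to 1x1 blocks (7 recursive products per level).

Matrix multiplication for 15x15 matrices:

Strassen's algorithm requires power-of-2 dimensions. Pad 15x15 to 16x16 (next power of 2).

Standard algorithm: 15^3 = 3375 multiplications
Strassen's algorithm: 7^(log2(16)) = 7^4 = 2401 multiplications
Savings: 3375 - 2401 = 974 multiplications

Standard: 3375 multiplications (15^3). Strassen: 2401 multiplications (7^4, after padding to 16x16). Strassen reduces 8 recursive multiplications to 7 at each level.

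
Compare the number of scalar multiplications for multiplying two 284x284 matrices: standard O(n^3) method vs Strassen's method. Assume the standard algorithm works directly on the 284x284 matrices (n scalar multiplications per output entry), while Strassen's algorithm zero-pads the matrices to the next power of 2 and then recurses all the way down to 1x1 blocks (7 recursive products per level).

Matrix multiplication for 284x284 matrices:

Strassen's algorithm requires power-of-2 dimensions. Pad 284x284 to 512x512 (next power of 2).

Standard algorithm: 284^3 = 22906304 multiplications
Strassen's algorithm: 7^(log2(512)) = 7^9 = 40353607 multiplications
Difference: 22906304 - 40353607 = -17447303 (Strassen uses MORE here due to padding overhead — for small or just-over-power-of-2 n, padding can outweigh the per-level savings)

Standard: 22906304 multiplications (284^3). Strassen: 40353607 multiplications (7^9, after padding to 512x512). Strassen reduces 8 recursive multiplications to 7 at each level.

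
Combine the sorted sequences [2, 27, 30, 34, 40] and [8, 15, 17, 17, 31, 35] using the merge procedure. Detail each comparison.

Merging process:

Compare 2 vs 8: take 2 from left. Merged: [2]
Compare 27 vs 8: take 8 from right. Merged: [2, 8]
Compare 27 vs 15: take 15 from right. Merged: [2, 8, 15]
Compare 27 vs 17: take 17 from right. Merged: [2, 8, 15, 17]
Compare 27 vs 17: take 17 from right. Merged: [2, 8, 15, 17, 17]
Compare 27 vs 31: take 27 from left. Merged: [2, 8, 15, 17, 17, 27]
Compare 30 vs 31: take 30 from left. Merged: [2, 8, 15, 17, 17, 27, 30]
Compare 34 vs 31: take 31 from right. Merged: [2, 8, 15, 17, 17, 27, 30, 31]
Compare 34 vs 35: take 34 from left. Merged: [2, 8, 15, 17, 17, 27, 30, 31, 34]
Compare 40 vs 35: take 35 from right. Merged: [2, 8, 15, 17, 17, 27, 30, 31, 34, 35]
Append remaining from left: [40]. Merged: [2, 8, 15, 17, 17, 27, 30, 31, 34, 35, 40]

Final merged array: [2, 8, 15, 17, 17, 27, 30, 31, 34, 35, 40]
Total comparisons: 10

The merged array is [2, 8, 15, 17, 17, 27, 30, 31, 34, 35, 40], requiring 10 comparisons. The merge step runs in O(n) time where n is the total number of elements.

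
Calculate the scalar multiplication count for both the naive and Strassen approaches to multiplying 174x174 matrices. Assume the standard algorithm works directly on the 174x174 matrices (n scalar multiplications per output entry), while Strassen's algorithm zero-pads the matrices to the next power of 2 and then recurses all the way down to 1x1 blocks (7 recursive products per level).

Matrix multiplication for 174x174 matrices:

Strassen's algorithm requires power-of-2 dimensions. Pad 174x174 to 256x256 (next power of 2).

Standard algorithm: 174^3 = 5268024 multiplications
Strassen's algorithm: 7^(log2(256)) = 7^8 = 5764801 multiplications
Difference: 5268024 - 5764801 = -496777 (Strassen uses MORE here due to padding overhead — for small or just-over-power-of-2 n, padding can outweigh the per-level savings)

Standard: 5268024 multiplications (174^3). Strassen: 5764801 multiplications (7^8, after padding to 256x256). Strassen reduces 8 recursive multiplications to 7 at each level.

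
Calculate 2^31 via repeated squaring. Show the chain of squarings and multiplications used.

Computing 2^31 by squaring (build up from 2^1; each line after the first costs one multiplication):

2^1 = 2
2^2 = (2^1)^2 = 2^2 = 4
2^3 = 2 * 2^2 = 2 * 4 = 8
2^6 = (2^3)^2 = 8^2 = 64
2^7 = 2 * 2^6 = 2 * 64 = 128
2^14 = (2^7)^2 = 128^2 = 16384
2^15 = 2 * 2^14 = 2 * 16384 = 32768
2^30 = (2^15)^2 = 32768^2 = 1073741824
2^31 = 2 * 2^30 = 2 * 1073741824 = 2147483648

Result: 2147483648
Multiplications needed: 8 (8 lines after 2^1)

2^31 = 2147483648. Using exponentiation by squaring, this requires 8 multiplications. The key idea: if the exponent is even, square the half-power; if odd, multiply by the base once.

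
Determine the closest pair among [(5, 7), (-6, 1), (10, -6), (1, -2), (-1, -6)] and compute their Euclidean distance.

Computing all pairwise distances among 5 points:

d((5, 7), (-6, 1)) = 12.53
d((5, 7), (10, -6)) = 13.9284
d((5, 7), (1, -2)) = 9.8489
d((5, 7), (-1, -6)) = 14.3178
d((-6, 1), (10, -6)) = 17.4642
d((-6, 1), (1, -2)) = 7.6158
d((-6, 1), (-1, -6)) = 8.6023
d((10, -6), (1, -2)) = 9.8489
d((10, -6), (-1, -6)) = 11.0
d((1, -2), (-1, -6)) = 4.4721 <-- minimum

Closest pair: (1, -2) and (-1, -6) with distance 4.4721

The closest pair is (1, -2) and (-1, -6) with Euclidean distance 4.4721. For 5 points, brute-force pairwise comparison is shown above. For large n, the divide-and-conquer algorithm (sort by x, recurse on halves, check the dividing strip) achieves O(n log n).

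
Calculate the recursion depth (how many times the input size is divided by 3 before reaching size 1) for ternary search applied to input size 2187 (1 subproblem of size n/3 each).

For divide and conquer with division factor 3:

Problem sizes at each level:
Level 0: 2187
Level 1: 729
Level 2: 243
Level 3: 81
Level 4: 27
Level 5: 9
Level 6: 3
Level 7: 1

The root is level 0 and the size-1 base case is level 7 (the tree spans levels 0 through 7, i.e. 8 levels counting the root), so the depth is the number of divisions: log_3(2187) = 7

The recursion tree depth is log_3(2187) = 7. At each level, the problem size is divided by 3, so it takes 7 divisions to reduce to a base case of size 1. The algorithm makes 1 recursive call at each level.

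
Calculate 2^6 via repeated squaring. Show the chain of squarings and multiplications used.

Computing 2^6 by squaring (build up from 2^1; each line after the first costs one multiplication):

2^1 = 2
2^2 = (2^1)^2 = 2^2 = 4
2^3 = 2 * 2^2 = 2 * 4 = 8
2^6 = (2^3)^2 = 8^2 = 64

Result: 64
Multiplications needed: 3 (3 lines after 2^1)

2^6 = 64. Using exponentiation by squaring, this requires 3 multiplications. The key idea: if the exponent is even, square the half-power; if odd, multiply by the base once.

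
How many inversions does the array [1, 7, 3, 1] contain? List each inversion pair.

Finding inversions in [1, 7, 3, 1]:

(1, 2): arr[1]=7 > arr[2]=3
(1, 3): arr[1]=7 > arr[3]=1
(2, 3): arr[2]=3 > arr[3]=1

Total inversions: 3

The array has 3 inversion(s): (1,2), (1,3), (2,3). Each pair (i,j) satisfies i < j and arr[i] > arr[j].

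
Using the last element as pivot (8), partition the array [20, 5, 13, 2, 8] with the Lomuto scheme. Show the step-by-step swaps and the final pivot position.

Lomuto partition with pivot = 8:

Initial array: [20, 5, 13, 2, 8]

arr[0]=20 > 8: no swap
arr[1]=5 <= 8: swap with position 0, array becomes [5, 20, 13, 2, 8]
arr[2]=13 > 8: no swap
arr[3]=2 <= 8: swap with position 1, array becomes [5, 2, 13, 20, 8]

Place pivot at position 2: [5, 2, 8, 20, 13]
Pivot position: 2

After partitioning with pivot 8, the array becomes [5, 2, 8, 20, 13]. The pivot is placed at index 2. All elements to the left of the pivot are <= 8, and all elements to the right are > 8.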